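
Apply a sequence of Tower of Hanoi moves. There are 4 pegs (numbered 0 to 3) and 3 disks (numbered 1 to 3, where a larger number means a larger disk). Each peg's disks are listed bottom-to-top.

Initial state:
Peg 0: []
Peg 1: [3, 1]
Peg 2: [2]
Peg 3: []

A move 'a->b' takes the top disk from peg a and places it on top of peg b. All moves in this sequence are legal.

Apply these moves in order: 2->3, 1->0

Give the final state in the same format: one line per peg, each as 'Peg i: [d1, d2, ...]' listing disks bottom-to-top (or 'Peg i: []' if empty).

Answer: Peg 0: [1]
Peg 1: [3]
Peg 2: []
Peg 3: [2]

Derivation:
After move 1 (2->3):
Peg 0: []
Peg 1: [3, 1]
Peg 2: []
Peg 3: [2]

After move 2 (1->0):
Peg 0: [1]
Peg 1: [3]
Peg 2: []
Peg 3: [2]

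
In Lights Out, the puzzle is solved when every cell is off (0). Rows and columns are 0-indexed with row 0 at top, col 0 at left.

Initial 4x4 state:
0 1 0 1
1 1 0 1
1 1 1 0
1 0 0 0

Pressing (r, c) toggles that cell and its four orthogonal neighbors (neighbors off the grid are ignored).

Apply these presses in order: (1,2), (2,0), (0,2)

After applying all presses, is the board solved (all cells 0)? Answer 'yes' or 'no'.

Answer: yes

Derivation:
After press 1 at (1,2):
0 1 1 1
1 0 1 0
1 1 0 0
1 0 0 0

After press 2 at (2,0):
0 1 1 1
0 0 1 0
0 0 0 0
0 0 0 0

After press 3 at (0,2):
0 0 0 0
0 0 0 0
0 0 0 0
0 0 0 0

Lights still on: 0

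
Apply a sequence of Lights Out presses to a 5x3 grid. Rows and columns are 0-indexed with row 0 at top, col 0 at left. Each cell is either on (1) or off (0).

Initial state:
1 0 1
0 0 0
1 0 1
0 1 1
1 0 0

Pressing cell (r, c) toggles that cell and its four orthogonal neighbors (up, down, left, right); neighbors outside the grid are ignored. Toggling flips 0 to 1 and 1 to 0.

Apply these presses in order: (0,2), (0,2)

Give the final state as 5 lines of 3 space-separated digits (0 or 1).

Answer: 1 0 1
0 0 0
1 0 1
0 1 1
1 0 0

Derivation:
After press 1 at (0,2):
1 1 0
0 0 1
1 0 1
0 1 1
1 0 0

After press 2 at (0,2):
1 0 1
0 0 0
1 0 1
0 1 1
1 0 0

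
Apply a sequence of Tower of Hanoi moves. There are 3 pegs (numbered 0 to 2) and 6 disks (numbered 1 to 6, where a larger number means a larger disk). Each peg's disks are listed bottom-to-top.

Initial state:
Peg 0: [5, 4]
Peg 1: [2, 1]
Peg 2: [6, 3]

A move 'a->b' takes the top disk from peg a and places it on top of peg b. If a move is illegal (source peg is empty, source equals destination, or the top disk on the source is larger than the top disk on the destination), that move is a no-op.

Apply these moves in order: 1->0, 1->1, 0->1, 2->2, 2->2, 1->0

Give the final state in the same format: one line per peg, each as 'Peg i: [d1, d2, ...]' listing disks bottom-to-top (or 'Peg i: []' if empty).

Answer: Peg 0: [5, 4, 1]
Peg 1: [2]
Peg 2: [6, 3]

Derivation:
After move 1 (1->0):
Peg 0: [5, 4, 1]
Peg 1: [2]
Peg 2: [6, 3]

After move 2 (1->1):
Peg 0: [5, 4, 1]
Peg 1: [2]
Peg 2: [6, 3]

After move 3 (0->1):
Peg 0: [5, 4]
Peg 1: [2, 1]
Peg 2: [6, 3]

After move 4 (2->2):
Peg 0: [5, 4]
Peg 1: [2, 1]
Peg 2: [6, 3]

After move 5 (2->2):
Peg 0: [5, 4]
Peg 1: [2, 1]
Peg 2: [6, 3]

After move 6 (1->0):
Peg 0: [5, 4, 1]
Peg 1: [2]
Peg 2: [6, 3]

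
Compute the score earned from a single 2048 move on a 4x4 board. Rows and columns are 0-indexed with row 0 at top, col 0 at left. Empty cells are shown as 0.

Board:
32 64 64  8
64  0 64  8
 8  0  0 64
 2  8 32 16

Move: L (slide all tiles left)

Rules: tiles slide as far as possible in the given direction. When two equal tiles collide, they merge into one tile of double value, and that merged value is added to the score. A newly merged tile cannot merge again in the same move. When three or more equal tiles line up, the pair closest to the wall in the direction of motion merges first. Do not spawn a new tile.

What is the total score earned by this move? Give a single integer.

Answer: 256

Derivation:
Slide left:
row 0: [32, 64, 64, 8] -> [32, 128, 8, 0]  score +128 (running 128)
row 1: [64, 0, 64, 8] -> [128, 8, 0, 0]  score +128 (running 256)
row 2: [8, 0, 0, 64] -> [8, 64, 0, 0]  score +0 (running 256)
row 3: [2, 8, 32, 16] -> [2, 8, 32, 16]  score +0 (running 256)
Board after move:
 32 128   8   0
128   8   0   0
  8  64   0   0
  2   8  32  16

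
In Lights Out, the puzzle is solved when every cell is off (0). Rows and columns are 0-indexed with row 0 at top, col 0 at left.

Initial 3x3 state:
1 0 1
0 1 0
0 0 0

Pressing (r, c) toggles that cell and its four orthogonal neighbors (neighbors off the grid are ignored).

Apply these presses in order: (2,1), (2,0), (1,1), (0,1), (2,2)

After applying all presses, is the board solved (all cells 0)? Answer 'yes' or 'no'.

Answer: yes

Derivation:
After press 1 at (2,1):
1 0 1
0 0 0
1 1 1

After press 2 at (2,0):
1 0 1
1 0 0
0 0 1

After press 3 at (1,1):
1 1 1
0 1 1
0 1 1

After press 4 at (0,1):
0 0 0
0 0 1
0 1 1

After press 5 at (2,2):
0 0 0
0 0 0
0 0 0

Lights still on: 0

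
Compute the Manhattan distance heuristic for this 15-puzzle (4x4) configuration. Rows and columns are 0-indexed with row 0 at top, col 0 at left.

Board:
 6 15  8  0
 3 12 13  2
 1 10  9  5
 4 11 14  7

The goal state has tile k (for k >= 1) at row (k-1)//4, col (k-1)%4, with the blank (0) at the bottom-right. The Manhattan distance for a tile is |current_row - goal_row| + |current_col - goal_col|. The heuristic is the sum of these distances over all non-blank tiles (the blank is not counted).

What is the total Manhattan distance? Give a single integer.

Answer: 41

Derivation:
Tile 6: (0,0)->(1,1) = 2
Tile 15: (0,1)->(3,2) = 4
Tile 8: (0,2)->(1,3) = 2
Tile 3: (1,0)->(0,2) = 3
Tile 12: (1,1)->(2,3) = 3
Tile 13: (1,2)->(3,0) = 4
Tile 2: (1,3)->(0,1) = 3
Tile 1: (2,0)->(0,0) = 2
Tile 10: (2,1)->(2,1) = 0
Tile 9: (2,2)->(2,0) = 2
Tile 5: (2,3)->(1,0) = 4
Tile 4: (3,0)->(0,3) = 6
Tile 11: (3,1)->(2,2) = 2
Tile 14: (3,2)->(3,1) = 1
Tile 7: (3,3)->(1,2) = 3
Sum: 2 + 4 + 2 + 3 + 3 + 4 + 3 + 2 + 0 + 2 + 4 + 6 + 2 + 1 + 3 = 41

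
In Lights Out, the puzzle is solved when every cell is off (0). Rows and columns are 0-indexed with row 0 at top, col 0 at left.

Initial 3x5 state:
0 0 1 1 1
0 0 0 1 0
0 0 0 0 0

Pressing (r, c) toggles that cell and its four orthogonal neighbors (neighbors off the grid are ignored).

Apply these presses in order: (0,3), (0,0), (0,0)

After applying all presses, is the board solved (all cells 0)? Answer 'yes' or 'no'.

After press 1 at (0,3):
0 0 0 0 0
0 0 0 0 0
0 0 0 0 0

After press 2 at (0,0):
1 1 0 0 0
1 0 0 0 0
0 0 0 0 0

After press 3 at (0,0):
0 0 0 0 0
0 0 0 0 0
0 0 0 0 0

Lights still on: 0

Answer: yes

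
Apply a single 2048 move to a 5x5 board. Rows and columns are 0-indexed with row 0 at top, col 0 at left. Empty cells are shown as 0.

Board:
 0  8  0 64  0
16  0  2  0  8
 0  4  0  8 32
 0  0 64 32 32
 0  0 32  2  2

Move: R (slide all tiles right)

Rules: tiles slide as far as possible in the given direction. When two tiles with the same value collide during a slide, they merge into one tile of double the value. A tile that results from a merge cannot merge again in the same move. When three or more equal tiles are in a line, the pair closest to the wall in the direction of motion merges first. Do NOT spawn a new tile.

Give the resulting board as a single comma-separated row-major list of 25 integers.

Answer: 0, 0, 0, 8, 64, 0, 0, 16, 2, 8, 0, 0, 4, 8, 32, 0, 0, 0, 64, 64, 0, 0, 0, 32, 4

Derivation:
Slide right:
row 0: [0, 8, 0, 64, 0] -> [0, 0, 0, 8, 64]
row 1: [16, 0, 2, 0, 8] -> [0, 0, 16, 2, 8]
row 2: [0, 4, 0, 8, 32] -> [0, 0, 4, 8, 32]
row 3: [0, 0, 64, 32, 32] -> [0, 0, 0, 64, 64]
row 4: [0, 0, 32, 2, 2] -> [0, 0, 0, 32, 4]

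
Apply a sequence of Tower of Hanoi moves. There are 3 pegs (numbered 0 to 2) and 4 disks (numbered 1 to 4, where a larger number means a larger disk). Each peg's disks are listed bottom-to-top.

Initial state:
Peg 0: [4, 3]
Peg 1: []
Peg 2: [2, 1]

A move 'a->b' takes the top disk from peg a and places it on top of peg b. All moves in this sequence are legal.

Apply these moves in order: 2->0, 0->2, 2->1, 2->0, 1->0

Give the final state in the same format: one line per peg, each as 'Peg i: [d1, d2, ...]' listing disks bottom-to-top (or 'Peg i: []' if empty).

Answer: Peg 0: [4, 3, 2, 1]
Peg 1: []
Peg 2: []

Derivation:
After move 1 (2->0):
Peg 0: [4, 3, 1]
Peg 1: []
Peg 2: [2]

After move 2 (0->2):
Peg 0: [4, 3]
Peg 1: []
Peg 2: [2, 1]

After move 3 (2->1):
Peg 0: [4, 3]
Peg 1: [1]
Peg 2: [2]

After move 4 (2->0):
Peg 0: [4, 3, 2]
Peg 1: [1]
Peg 2: []

After move 5 (1->0):
Peg 0: [4, 3, 2, 1]
Peg 1: []
Peg 2: []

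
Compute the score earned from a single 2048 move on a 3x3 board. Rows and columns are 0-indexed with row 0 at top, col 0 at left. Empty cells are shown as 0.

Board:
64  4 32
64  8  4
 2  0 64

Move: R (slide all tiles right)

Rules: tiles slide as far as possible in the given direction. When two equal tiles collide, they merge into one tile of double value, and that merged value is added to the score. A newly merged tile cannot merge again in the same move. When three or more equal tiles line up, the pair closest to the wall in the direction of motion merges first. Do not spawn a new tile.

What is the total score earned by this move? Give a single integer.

Slide right:
row 0: [64, 4, 32] -> [64, 4, 32]  score +0 (running 0)
row 1: [64, 8, 4] -> [64, 8, 4]  score +0 (running 0)
row 2: [2, 0, 64] -> [0, 2, 64]  score +0 (running 0)
Board after move:
64  4 32
64  8  4
 0  2 64

Answer: 0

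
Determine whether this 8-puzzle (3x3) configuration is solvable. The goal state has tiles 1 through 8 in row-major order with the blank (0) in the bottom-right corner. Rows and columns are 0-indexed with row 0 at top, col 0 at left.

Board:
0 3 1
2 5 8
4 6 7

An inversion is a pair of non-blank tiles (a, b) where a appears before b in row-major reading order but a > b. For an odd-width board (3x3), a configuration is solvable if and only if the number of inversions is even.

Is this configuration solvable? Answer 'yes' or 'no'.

Answer: yes

Derivation:
Inversions (pairs i<j in row-major order where tile[i] > tile[j] > 0): 6
6 is even, so the puzzle is solvable.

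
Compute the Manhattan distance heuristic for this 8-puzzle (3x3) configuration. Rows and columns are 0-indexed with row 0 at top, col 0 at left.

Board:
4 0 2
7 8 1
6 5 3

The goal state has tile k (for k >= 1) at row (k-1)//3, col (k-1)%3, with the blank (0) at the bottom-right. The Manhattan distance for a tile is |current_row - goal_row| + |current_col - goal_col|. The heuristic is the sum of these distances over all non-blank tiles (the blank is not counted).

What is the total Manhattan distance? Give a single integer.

Answer: 13

Derivation:
Tile 4: at (0,0), goal (1,0), distance |0-1|+|0-0| = 1
Tile 2: at (0,2), goal (0,1), distance |0-0|+|2-1| = 1
Tile 7: at (1,0), goal (2,0), distance |1-2|+|0-0| = 1
Tile 8: at (1,1), goal (2,1), distance |1-2|+|1-1| = 1
Tile 1: at (1,2), goal (0,0), distance |1-0|+|2-0| = 3
Tile 6: at (2,0), goal (1,2), distance |2-1|+|0-2| = 3
Tile 5: at (2,1), goal (1,1), distance |2-1|+|1-1| = 1
Tile 3: at (2,2), goal (0,2), distance |2-0|+|2-2| = 2
Sum: 1 + 1 + 1 + 1 + 3 + 3 + 1 + 2 = 13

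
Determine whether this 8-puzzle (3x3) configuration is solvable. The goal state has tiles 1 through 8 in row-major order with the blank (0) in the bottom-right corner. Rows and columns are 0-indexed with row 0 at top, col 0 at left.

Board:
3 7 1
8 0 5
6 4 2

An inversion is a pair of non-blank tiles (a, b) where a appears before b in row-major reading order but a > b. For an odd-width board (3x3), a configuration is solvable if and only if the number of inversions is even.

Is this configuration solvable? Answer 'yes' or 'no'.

Inversions (pairs i<j in row-major order where tile[i] > tile[j] > 0): 16
16 is even, so the puzzle is solvable.

Answer: yes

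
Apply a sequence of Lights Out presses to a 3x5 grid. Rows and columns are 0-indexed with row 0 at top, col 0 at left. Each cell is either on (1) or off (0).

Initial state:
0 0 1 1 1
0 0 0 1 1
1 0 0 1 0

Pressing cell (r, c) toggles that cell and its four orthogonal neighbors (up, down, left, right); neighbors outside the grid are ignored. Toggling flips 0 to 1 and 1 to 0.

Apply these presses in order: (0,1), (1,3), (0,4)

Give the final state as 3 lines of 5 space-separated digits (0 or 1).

After press 1 at (0,1):
1 1 0 1 1
0 1 0 1 1
1 0 0 1 0

After press 2 at (1,3):
1 1 0 0 1
0 1 1 0 0
1 0 0 0 0

After press 3 at (0,4):
1 1 0 1 0
0 1 1 0 1
1 0 0 0 0

Answer: 1 1 0 1 0
0 1 1 0 1
1 0 0 0 0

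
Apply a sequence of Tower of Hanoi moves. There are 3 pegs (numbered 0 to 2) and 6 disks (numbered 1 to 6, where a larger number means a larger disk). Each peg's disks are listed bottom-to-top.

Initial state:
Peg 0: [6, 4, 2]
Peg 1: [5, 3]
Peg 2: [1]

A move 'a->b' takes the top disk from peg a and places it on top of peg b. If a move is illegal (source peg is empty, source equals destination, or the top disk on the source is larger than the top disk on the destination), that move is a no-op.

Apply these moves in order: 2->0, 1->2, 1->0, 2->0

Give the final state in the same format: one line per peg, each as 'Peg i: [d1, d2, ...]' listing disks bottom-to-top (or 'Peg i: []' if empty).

After move 1 (2->0):
Peg 0: [6, 4, 2, 1]
Peg 1: [5, 3]
Peg 2: []

After move 2 (1->2):
Peg 0: [6, 4, 2, 1]
Peg 1: [5]
Peg 2: [3]

After move 3 (1->0):
Peg 0: [6, 4, 2, 1]
Peg 1: [5]
Peg 2: [3]

After move 4 (2->0):
Peg 0: [6, 4, 2, 1]
Peg 1: [5]
Peg 2: [3]

Answer: Peg 0: [6, 4, 2, 1]
Peg 1: [5]
Peg 2: [3]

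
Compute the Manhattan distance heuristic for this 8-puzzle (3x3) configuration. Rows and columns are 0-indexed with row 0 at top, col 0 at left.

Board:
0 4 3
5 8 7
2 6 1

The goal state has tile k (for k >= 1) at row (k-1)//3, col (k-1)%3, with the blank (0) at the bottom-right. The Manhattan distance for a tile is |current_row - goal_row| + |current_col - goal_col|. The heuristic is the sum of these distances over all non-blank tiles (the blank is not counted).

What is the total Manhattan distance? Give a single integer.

Answer: 16

Derivation:
Tile 4: (0,1)->(1,0) = 2
Tile 3: (0,2)->(0,2) = 0
Tile 5: (1,0)->(1,1) = 1
Tile 8: (1,1)->(2,1) = 1
Tile 7: (1,2)->(2,0) = 3
Tile 2: (2,0)->(0,1) = 3
Tile 6: (2,1)->(1,2) = 2
Tile 1: (2,2)->(0,0) = 4
Sum: 2 + 0 + 1 + 1 + 3 + 3 + 2 + 4 = 16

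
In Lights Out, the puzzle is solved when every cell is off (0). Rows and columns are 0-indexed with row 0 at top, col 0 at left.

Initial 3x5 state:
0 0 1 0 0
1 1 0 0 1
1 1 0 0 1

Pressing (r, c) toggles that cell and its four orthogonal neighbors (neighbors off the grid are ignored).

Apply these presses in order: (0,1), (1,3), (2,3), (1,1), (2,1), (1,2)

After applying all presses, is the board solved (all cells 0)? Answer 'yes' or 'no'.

After press 1 at (0,1):
1 1 0 0 0
1 0 0 0 1
1 1 0 0 1

After press 2 at (1,3):
1 1 0 1 0
1 0 1 1 0
1 1 0 1 1

After press 3 at (2,3):
1 1 0 1 0
1 0 1 0 0
1 1 1 0 0

After press 4 at (1,1):
1 0 0 1 0
0 1 0 0 0
1 0 1 0 0

After press 5 at (2,1):
1 0 0 1 0
0 0 0 0 0
0 1 0 0 0

After press 6 at (1,2):
1 0 1 1 0
0 1 1 1 0
0 1 1 0 0

Lights still on: 8

Answer: no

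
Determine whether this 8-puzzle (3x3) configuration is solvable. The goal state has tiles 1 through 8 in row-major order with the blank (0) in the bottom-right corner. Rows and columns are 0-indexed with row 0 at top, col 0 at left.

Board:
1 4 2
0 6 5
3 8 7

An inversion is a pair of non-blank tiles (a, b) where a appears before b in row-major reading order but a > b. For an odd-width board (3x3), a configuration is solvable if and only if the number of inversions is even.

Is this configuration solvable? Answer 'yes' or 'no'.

Answer: yes

Derivation:
Inversions (pairs i<j in row-major order where tile[i] > tile[j] > 0): 6
6 is even, so the puzzle is solvable.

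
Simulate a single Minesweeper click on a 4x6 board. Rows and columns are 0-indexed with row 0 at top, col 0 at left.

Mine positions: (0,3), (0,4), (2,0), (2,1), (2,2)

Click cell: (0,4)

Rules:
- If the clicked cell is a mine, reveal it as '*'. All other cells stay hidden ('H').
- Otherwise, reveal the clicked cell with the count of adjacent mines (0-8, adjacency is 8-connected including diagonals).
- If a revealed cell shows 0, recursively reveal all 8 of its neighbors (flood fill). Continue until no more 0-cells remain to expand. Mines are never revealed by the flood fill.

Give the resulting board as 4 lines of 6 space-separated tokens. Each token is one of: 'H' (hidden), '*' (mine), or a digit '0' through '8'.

H H H H * H
H H H H H H
H H H H H H
H H H H H H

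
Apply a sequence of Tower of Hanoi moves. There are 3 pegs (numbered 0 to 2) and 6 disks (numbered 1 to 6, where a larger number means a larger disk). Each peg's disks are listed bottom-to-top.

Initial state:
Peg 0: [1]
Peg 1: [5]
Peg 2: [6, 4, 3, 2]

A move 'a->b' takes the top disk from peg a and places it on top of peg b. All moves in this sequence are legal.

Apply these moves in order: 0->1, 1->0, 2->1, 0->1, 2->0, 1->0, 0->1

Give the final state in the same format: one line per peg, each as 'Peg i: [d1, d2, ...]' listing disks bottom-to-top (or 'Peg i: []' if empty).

Answer: Peg 0: [3]
Peg 1: [5, 2, 1]
Peg 2: [6, 4]

Derivation:
After move 1 (0->1):
Peg 0: []
Peg 1: [5, 1]
Peg 2: [6, 4, 3, 2]

After move 2 (1->0):
Peg 0: [1]
Peg 1: [5]
Peg 2: [6, 4, 3, 2]

After move 3 (2->1):
Peg 0: [1]
Peg 1: [5, 2]
Peg 2: [6, 4, 3]

After move 4 (0->1):
Peg 0: []
Peg 1: [5, 2, 1]
Peg 2: [6, 4, 3]

After move 5 (2->0):
Peg 0: [3]
Peg 1: [5, 2, 1]
Peg 2: [6, 4]

After move 6 (1->0):
Peg 0: [3, 1]
Peg 1: [5, 2]
Peg 2: [6, 4]

After move 7 (0->1):
Peg 0: [3]
Peg 1: [5, 2, 1]
Peg 2: [6, 4]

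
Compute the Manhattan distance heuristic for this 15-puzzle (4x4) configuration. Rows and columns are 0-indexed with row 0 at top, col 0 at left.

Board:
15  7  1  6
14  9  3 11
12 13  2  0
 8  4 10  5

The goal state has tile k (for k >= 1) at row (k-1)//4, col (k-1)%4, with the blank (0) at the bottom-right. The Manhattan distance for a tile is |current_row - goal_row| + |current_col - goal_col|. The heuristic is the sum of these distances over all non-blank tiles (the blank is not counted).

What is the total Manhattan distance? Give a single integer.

Answer: 45

Derivation:
Tile 15: at (0,0), goal (3,2), distance |0-3|+|0-2| = 5
Tile 7: at (0,1), goal (1,2), distance |0-1|+|1-2| = 2
Tile 1: at (0,2), goal (0,0), distance |0-0|+|2-0| = 2
Tile 6: at (0,3), goal (1,1), distance |0-1|+|3-1| = 3
Tile 14: at (1,0), goal (3,1), distance |1-3|+|0-1| = 3
Tile 9: at (1,1), goal (2,0), distance |1-2|+|1-0| = 2
Tile 3: at (1,2), goal (0,2), distance |1-0|+|2-2| = 1
Tile 11: at (1,3), goal (2,2), distance |1-2|+|3-2| = 2
Tile 12: at (2,0), goal (2,3), distance |2-2|+|0-3| = 3
Tile 13: at (2,1), goal (3,0), distance |2-3|+|1-0| = 2
Tile 2: at (2,2), goal (0,1), distance |2-0|+|2-1| = 3
Tile 8: at (3,0), goal (1,3), distance |3-1|+|0-3| = 5
Tile 4: at (3,1), goal (0,3), distance |3-0|+|1-3| = 5
Tile 10: at (3,2), goal (2,1), distance |3-2|+|2-1| = 2
Tile 5: at (3,3), goal (1,0), distance |3-1|+|3-0| = 5
Sum: 5 + 2 + 2 + 3 + 3 + 2 + 1 + 2 + 3 + 2 + 3 + 5 + 5 + 2 + 5 = 45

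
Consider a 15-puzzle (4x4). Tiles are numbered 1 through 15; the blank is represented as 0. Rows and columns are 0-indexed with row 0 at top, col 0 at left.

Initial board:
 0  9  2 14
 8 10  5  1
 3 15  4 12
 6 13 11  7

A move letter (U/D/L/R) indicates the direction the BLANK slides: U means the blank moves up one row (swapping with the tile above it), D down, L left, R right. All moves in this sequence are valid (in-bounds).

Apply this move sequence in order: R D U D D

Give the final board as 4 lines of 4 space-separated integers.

After move 1 (R):
 9  0  2 14
 8 10  5  1
 3 15  4 12
 6 13 11  7

After move 2 (D):
 9 10  2 14
 8  0  5  1
 3 15  4 12
 6 13 11  7

After move 3 (U):
 9  0  2 14
 8 10  5  1
 3 15  4 12
 6 13 11  7

After move 4 (D):
 9 10  2 14
 8  0  5  1
 3 15  4 12
 6 13 11  7

After move 5 (D):
 9 10  2 14
 8 15  5  1
 3  0  4 12
 6 13 11  7

Answer:  9 10  2 14
 8 15  5  1
 3  0  4 12
 6 13 11  7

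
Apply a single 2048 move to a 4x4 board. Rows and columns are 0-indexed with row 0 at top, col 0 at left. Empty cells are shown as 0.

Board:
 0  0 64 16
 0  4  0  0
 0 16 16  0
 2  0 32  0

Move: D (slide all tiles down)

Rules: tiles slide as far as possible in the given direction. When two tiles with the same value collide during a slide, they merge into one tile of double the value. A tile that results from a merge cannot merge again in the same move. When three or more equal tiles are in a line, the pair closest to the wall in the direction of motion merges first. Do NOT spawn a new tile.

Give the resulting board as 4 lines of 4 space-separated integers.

Slide down:
col 0: [0, 0, 0, 2] -> [0, 0, 0, 2]
col 1: [0, 4, 16, 0] -> [0, 0, 4, 16]
col 2: [64, 0, 16, 32] -> [0, 64, 16, 32]
col 3: [16, 0, 0, 0] -> [0, 0, 0, 16]

Answer:  0  0  0  0
 0  0 64  0
 0  4 16  0
 2 16 32 16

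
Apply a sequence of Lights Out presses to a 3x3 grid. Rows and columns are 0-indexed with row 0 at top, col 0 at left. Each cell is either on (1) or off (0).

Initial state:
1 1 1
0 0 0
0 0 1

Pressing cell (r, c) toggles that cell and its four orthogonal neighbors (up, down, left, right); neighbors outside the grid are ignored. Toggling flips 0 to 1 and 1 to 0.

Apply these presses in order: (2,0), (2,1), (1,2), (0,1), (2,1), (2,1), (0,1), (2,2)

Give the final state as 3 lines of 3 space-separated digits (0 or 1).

After press 1 at (2,0):
1 1 1
1 0 0
1 1 1

After press 2 at (2,1):
1 1 1
1 1 0
0 0 0

After press 3 at (1,2):
1 1 0
1 0 1
0 0 1

After press 4 at (0,1):
0 0 1
1 1 1
0 0 1

After press 5 at (2,1):
0 0 1
1 0 1
1 1 0

After press 6 at (2,1):
0 0 1
1 1 1
0 0 1

After press 7 at (0,1):
1 1 0
1 0 1
0 0 1

After press 8 at (2,2):
1 1 0
1 0 0
0 1 0

Answer: 1 1 0
1 0 0
0 1 0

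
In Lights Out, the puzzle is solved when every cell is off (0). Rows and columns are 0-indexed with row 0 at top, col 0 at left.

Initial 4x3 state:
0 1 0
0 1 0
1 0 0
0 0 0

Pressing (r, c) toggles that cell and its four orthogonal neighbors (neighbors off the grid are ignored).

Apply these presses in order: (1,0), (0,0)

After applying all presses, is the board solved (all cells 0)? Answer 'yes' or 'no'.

Answer: yes

Derivation:
After press 1 at (1,0):
1 1 0
1 0 0
0 0 0
0 0 0

After press 2 at (0,0):
0 0 0
0 0 0
0 0 0
0 0 0

Lights still on: 0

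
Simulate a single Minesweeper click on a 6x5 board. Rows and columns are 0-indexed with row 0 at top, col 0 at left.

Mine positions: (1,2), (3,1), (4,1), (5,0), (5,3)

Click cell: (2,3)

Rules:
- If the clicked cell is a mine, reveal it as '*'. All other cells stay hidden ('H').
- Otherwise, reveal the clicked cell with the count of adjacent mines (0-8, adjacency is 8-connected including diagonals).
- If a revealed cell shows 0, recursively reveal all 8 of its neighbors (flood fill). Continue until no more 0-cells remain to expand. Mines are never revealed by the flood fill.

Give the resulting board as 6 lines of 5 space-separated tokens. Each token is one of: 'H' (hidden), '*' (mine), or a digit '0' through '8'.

H H H H H
H H H H H
H H H 1 H
H H H H H
H H H H H
H H H H H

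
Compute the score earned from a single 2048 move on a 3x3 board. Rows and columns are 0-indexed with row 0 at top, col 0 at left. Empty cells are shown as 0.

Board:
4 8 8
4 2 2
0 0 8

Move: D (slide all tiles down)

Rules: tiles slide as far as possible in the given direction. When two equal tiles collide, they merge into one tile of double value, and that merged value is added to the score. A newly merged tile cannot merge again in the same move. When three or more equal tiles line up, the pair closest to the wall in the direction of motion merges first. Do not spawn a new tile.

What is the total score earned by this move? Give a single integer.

Slide down:
col 0: [4, 4, 0] -> [0, 0, 8]  score +8 (running 8)
col 1: [8, 2, 0] -> [0, 8, 2]  score +0 (running 8)
col 2: [8, 2, 8] -> [8, 2, 8]  score +0 (running 8)
Board after move:
0 0 8
0 8 2
8 2 8

Answer: 8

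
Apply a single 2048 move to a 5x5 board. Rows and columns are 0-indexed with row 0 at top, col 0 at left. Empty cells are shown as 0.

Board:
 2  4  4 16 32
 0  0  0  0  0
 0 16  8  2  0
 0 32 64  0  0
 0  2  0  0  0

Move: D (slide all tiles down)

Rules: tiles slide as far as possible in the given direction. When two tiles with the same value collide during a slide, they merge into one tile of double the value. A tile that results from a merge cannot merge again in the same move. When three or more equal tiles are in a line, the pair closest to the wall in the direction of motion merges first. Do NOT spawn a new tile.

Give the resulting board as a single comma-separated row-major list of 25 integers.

Slide down:
col 0: [2, 0, 0, 0, 0] -> [0, 0, 0, 0, 2]
col 1: [4, 0, 16, 32, 2] -> [0, 4, 16, 32, 2]
col 2: [4, 0, 8, 64, 0] -> [0, 0, 4, 8, 64]
col 3: [16, 0, 2, 0, 0] -> [0, 0, 0, 16, 2]
col 4: [32, 0, 0, 0, 0] -> [0, 0, 0, 0, 32]

Answer: 0, 0, 0, 0, 0, 0, 4, 0, 0, 0, 0, 16, 4, 0, 0, 0, 32, 8, 16, 0, 2, 2, 64, 2, 32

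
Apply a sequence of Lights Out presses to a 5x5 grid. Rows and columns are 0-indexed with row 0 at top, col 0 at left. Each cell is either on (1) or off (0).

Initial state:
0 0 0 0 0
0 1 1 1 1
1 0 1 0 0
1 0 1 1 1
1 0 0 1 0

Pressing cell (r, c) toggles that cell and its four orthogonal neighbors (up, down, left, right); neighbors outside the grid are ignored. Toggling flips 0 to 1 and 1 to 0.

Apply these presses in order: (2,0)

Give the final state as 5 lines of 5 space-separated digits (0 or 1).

Answer: 0 0 0 0 0
1 1 1 1 1
0 1 1 0 0
0 0 1 1 1
1 0 0 1 0

Derivation:
After press 1 at (2,0):
0 0 0 0 0
1 1 1 1 1
0 1 1 0 0
0 0 1 1 1
1 0 0 1 0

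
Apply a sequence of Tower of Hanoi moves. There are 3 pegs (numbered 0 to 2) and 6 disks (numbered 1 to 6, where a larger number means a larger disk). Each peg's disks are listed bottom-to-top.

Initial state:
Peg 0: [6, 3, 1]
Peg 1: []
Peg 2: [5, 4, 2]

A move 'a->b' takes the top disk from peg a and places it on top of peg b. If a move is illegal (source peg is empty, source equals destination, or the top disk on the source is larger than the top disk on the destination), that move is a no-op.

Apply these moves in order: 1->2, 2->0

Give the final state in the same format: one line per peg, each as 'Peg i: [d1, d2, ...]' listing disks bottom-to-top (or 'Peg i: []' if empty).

Answer: Peg 0: [6, 3, 1]
Peg 1: []
Peg 2: [5, 4, 2]

Derivation:
After move 1 (1->2):
Peg 0: [6, 3, 1]
Peg 1: []
Peg 2: [5, 4, 2]

After move 2 (2->0):
Peg 0: [6, 3, 1]
Peg 1: []
Peg 2: [5, 4, 2]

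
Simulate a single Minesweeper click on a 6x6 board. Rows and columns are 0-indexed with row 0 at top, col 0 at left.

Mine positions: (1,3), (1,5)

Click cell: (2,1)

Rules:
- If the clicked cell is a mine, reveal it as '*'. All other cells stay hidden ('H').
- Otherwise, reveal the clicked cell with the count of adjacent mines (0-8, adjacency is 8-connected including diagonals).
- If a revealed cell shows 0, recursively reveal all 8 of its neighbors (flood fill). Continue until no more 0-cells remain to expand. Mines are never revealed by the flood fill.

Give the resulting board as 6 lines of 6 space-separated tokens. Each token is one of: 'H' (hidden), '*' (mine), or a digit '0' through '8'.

0 0 1 H H H
0 0 1 H H H
0 0 1 1 2 1
0 0 0 0 0 0
0 0 0 0 0 0
0 0 0 0 0 0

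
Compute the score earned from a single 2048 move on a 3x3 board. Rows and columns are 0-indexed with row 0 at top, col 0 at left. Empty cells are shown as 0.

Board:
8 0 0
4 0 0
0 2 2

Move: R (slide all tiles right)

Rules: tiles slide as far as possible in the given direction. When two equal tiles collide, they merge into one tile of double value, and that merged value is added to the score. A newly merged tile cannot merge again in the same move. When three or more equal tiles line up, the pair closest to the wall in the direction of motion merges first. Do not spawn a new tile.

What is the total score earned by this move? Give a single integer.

Slide right:
row 0: [8, 0, 0] -> [0, 0, 8]  score +0 (running 0)
row 1: [4, 0, 0] -> [0, 0, 4]  score +0 (running 0)
row 2: [0, 2, 2] -> [0, 0, 4]  score +4 (running 4)
Board after move:
0 0 8
0 0 4
0 0 4

Answer: 4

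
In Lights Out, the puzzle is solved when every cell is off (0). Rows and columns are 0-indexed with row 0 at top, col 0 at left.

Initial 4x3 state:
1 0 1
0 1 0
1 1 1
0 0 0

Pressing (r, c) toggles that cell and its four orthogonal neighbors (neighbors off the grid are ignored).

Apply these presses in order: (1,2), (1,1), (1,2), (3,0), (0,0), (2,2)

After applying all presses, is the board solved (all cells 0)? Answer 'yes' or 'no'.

Answer: no

Derivation:
After press 1 at (1,2):
1 0 0
0 0 1
1 1 0
0 0 0

After press 2 at (1,1):
1 1 0
1 1 0
1 0 0
0 0 0

After press 3 at (1,2):
1 1 1
1 0 1
1 0 1
0 0 0

After press 4 at (3,0):
1 1 1
1 0 1
0 0 1
1 1 0

After press 5 at (0,0):
0 0 1
0 0 1
0 0 1
1 1 0

After press 6 at (2,2):
0 0 1
0 0 0
0 1 0
1 1 1

Lights still on: 5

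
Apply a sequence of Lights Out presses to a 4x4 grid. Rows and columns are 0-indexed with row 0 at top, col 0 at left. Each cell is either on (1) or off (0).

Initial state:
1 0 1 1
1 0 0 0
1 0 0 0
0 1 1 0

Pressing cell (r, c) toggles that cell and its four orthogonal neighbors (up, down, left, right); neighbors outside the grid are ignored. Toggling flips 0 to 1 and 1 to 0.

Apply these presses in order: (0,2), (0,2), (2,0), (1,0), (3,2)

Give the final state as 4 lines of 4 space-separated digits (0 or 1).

After press 1 at (0,2):
1 1 0 0
1 0 1 0
1 0 0 0
0 1 1 0

After press 2 at (0,2):
1 0 1 1
1 0 0 0
1 0 0 0
0 1 1 0

After press 3 at (2,0):
1 0 1 1
0 0 0 0
0 1 0 0
1 1 1 0

After press 4 at (1,0):
0 0 1 1
1 1 0 0
1 1 0 0
1 1 1 0

After press 5 at (3,2):
0 0 1 1
1 1 0 0
1 1 1 0
1 0 0 1

Answer: 0 0 1 1
1 1 0 0
1 1 1 0
1 0 0 1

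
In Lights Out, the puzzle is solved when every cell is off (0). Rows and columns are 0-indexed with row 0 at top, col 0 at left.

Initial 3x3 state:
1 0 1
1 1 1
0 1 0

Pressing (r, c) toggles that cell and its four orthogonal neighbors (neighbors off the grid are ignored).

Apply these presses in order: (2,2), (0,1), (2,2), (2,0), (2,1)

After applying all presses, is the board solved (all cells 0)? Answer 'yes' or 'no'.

After press 1 at (2,2):
1 0 1
1 1 0
0 0 1

After press 2 at (0,1):
0 1 0
1 0 0
0 0 1

After press 3 at (2,2):
0 1 0
1 0 1
0 1 0

After press 4 at (2,0):
0 1 0
0 0 1
1 0 0

After press 5 at (2,1):
0 1 0
0 1 1
0 1 1

Lights still on: 5

Answer: no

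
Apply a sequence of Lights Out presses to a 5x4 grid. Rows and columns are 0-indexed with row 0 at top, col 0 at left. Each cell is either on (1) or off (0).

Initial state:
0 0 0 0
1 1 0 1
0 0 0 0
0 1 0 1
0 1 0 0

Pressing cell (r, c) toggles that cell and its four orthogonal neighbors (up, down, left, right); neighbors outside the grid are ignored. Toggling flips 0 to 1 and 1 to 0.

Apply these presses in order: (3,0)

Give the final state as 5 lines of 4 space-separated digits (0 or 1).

Answer: 0 0 0 0
1 1 0 1
1 0 0 0
1 0 0 1
1 1 0 0

Derivation:
After press 1 at (3,0):
0 0 0 0
1 1 0 1
1 0 0 0
1 0 0 1
1 1 0 0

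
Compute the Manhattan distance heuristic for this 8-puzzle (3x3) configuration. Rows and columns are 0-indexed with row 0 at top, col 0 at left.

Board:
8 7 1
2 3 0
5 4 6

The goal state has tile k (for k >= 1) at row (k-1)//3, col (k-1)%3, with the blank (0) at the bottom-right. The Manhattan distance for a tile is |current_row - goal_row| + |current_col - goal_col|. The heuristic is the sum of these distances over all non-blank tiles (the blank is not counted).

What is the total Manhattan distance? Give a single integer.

Tile 8: at (0,0), goal (2,1), distance |0-2|+|0-1| = 3
Tile 7: at (0,1), goal (2,0), distance |0-2|+|1-0| = 3
Tile 1: at (0,2), goal (0,0), distance |0-0|+|2-0| = 2
Tile 2: at (1,0), goal (0,1), distance |1-0|+|0-1| = 2
Tile 3: at (1,1), goal (0,2), distance |1-0|+|1-2| = 2
Tile 5: at (2,0), goal (1,1), distance |2-1|+|0-1| = 2
Tile 4: at (2,1), goal (1,0), distance |2-1|+|1-0| = 2
Tile 6: at (2,2), goal (1,2), distance |2-1|+|2-2| = 1
Sum: 3 + 3 + 2 + 2 + 2 + 2 + 2 + 1 = 17

Answer: 17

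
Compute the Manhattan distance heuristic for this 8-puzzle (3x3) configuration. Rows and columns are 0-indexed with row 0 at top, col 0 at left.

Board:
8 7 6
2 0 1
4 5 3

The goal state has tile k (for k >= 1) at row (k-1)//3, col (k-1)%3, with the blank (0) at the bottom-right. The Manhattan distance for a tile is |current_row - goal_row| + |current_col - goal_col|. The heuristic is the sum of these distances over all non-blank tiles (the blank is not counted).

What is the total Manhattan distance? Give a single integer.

Tile 8: at (0,0), goal (2,1), distance |0-2|+|0-1| = 3
Tile 7: at (0,1), goal (2,0), distance |0-2|+|1-0| = 3
Tile 6: at (0,2), goal (1,2), distance |0-1|+|2-2| = 1
Tile 2: at (1,0), goal (0,1), distance |1-0|+|0-1| = 2
Tile 1: at (1,2), goal (0,0), distance |1-0|+|2-0| = 3
Tile 4: at (2,0), goal (1,0), distance |2-1|+|0-0| = 1
Tile 5: at (2,1), goal (1,1), distance |2-1|+|1-1| = 1
Tile 3: at (2,2), goal (0,2), distance |2-0|+|2-2| = 2
Sum: 3 + 3 + 1 + 2 + 3 + 1 + 1 + 2 = 16

Answer: 16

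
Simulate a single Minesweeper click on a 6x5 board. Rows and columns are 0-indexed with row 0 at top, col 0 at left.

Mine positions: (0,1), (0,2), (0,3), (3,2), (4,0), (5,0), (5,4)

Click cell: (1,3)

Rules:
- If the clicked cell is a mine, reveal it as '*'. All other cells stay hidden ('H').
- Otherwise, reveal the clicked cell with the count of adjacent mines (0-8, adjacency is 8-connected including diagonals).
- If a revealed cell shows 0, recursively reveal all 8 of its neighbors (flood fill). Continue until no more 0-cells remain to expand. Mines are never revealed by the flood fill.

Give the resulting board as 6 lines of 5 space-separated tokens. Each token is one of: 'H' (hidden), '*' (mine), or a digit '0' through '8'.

H H H H H
H H H 2 H
H H H H H
H H H H H
H H H H H
H H H H H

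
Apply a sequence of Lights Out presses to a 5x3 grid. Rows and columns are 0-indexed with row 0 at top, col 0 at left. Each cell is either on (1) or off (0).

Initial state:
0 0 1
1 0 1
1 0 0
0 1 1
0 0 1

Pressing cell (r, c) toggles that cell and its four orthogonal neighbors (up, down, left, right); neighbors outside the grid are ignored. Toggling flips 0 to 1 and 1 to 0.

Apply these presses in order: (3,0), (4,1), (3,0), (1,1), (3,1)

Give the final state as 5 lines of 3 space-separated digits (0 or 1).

Answer: 0 1 1
0 1 0
1 0 0
1 1 0
1 0 0

Derivation:
After press 1 at (3,0):
0 0 1
1 0 1
0 0 0
1 0 1
1 0 1

After press 2 at (4,1):
0 0 1
1 0 1
0 0 0
1 1 1
0 1 0

After press 3 at (3,0):
0 0 1
1 0 1
1 0 0
0 0 1
1 1 0

After press 4 at (1,1):
0 1 1
0 1 0
1 1 0
0 0 1
1 1 0

After press 5 at (3,1):
0 1 1
0 1 0
1 0 0
1 1 0
1 0 0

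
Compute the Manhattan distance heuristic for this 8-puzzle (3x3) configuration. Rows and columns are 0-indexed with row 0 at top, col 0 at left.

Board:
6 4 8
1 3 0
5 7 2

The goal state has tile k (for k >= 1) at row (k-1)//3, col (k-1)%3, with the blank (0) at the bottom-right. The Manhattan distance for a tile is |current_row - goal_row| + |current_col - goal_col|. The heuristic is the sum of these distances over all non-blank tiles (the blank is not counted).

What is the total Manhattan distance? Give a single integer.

Answer: 17

Derivation:
Tile 6: at (0,0), goal (1,2), distance |0-1|+|0-2| = 3
Tile 4: at (0,1), goal (1,0), distance |0-1|+|1-0| = 2
Tile 8: at (0,2), goal (2,1), distance |0-2|+|2-1| = 3
Tile 1: at (1,0), goal (0,0), distance |1-0|+|0-0| = 1
Tile 3: at (1,1), goal (0,2), distance |1-0|+|1-2| = 2
Tile 5: at (2,0), goal (1,1), distance |2-1|+|0-1| = 2
Tile 7: at (2,1), goal (2,0), distance |2-2|+|1-0| = 1
Tile 2: at (2,2), goal (0,1), distance |2-0|+|2-1| = 3
Sum: 3 + 2 + 3 + 1 + 2 + 2 + 1 + 3 = 17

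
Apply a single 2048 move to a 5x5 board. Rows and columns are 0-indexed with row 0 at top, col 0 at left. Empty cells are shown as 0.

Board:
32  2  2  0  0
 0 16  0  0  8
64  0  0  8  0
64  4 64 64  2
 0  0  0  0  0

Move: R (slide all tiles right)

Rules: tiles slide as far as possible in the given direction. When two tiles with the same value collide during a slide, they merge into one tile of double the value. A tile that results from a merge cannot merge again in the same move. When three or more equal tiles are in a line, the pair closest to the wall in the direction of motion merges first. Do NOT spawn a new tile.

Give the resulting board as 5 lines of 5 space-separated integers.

Answer:   0   0   0  32   4
  0   0   0  16   8
  0   0   0  64   8
  0  64   4 128   2
  0   0   0   0   0

Derivation:
Slide right:
row 0: [32, 2, 2, 0, 0] -> [0, 0, 0, 32, 4]
row 1: [0, 16, 0, 0, 8] -> [0, 0, 0, 16, 8]
row 2: [64, 0, 0, 8, 0] -> [0, 0, 0, 64, 8]
row 3: [64, 4, 64, 64, 2] -> [0, 64, 4, 128, 2]
row 4: [0, 0, 0, 0, 0] -> [0, 0, 0, 0, 0]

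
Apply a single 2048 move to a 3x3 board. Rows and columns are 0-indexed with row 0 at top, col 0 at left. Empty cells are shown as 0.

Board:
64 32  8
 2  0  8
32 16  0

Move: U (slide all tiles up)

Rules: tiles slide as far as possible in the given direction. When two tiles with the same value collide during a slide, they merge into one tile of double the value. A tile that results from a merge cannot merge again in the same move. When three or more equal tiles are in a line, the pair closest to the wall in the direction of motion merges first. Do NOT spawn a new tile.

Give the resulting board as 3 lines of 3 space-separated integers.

Answer: 64 32 16
 2 16  0
32  0  0

Derivation:
Slide up:
col 0: [64, 2, 32] -> [64, 2, 32]
col 1: [32, 0, 16] -> [32, 16, 0]
col 2: [8, 8, 0] -> [16, 0, 0]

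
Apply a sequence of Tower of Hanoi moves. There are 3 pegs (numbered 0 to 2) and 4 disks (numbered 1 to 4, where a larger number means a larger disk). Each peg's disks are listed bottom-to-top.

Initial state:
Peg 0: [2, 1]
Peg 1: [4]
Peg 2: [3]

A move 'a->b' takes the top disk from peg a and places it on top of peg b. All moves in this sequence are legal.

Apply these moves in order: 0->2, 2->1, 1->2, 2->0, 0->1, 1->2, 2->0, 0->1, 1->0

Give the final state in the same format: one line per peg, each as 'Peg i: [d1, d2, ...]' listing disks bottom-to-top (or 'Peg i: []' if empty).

Answer: Peg 0: [2, 1]
Peg 1: [4]
Peg 2: [3]

Derivation:
After move 1 (0->2):
Peg 0: [2]
Peg 1: [4]
Peg 2: [3, 1]

After move 2 (2->1):
Peg 0: [2]
Peg 1: [4, 1]
Peg 2: [3]

After move 3 (1->2):
Peg 0: [2]
Peg 1: [4]
Peg 2: [3, 1]

After move 4 (2->0):
Peg 0: [2, 1]
Peg 1: [4]
Peg 2: [3]

After move 5 (0->1):
Peg 0: [2]
Peg 1: [4, 1]
Peg 2: [3]

After move 6 (1->2):
Peg 0: [2]
Peg 1: [4]
Peg 2: [3, 1]

After move 7 (2->0):
Peg 0: [2, 1]
Peg 1: [4]
Peg 2: [3]

After move 8 (0->1):
Peg 0: [2]
Peg 1: [4, 1]
Peg 2: [3]

After move 9 (1->0):
Peg 0: [2, 1]
Peg 1: [4]
Peg 2: [3]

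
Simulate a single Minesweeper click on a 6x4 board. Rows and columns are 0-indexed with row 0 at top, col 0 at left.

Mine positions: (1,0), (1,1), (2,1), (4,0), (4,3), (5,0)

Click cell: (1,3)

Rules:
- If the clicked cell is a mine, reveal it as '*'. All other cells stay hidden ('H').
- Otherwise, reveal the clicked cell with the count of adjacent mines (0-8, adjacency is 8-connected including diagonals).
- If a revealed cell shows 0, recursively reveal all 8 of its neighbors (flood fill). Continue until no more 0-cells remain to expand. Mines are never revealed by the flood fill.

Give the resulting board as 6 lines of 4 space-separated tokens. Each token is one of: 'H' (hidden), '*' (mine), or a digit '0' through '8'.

H H 1 0
H H 2 0
H H 2 0
H H 2 1
H H H H
H H H H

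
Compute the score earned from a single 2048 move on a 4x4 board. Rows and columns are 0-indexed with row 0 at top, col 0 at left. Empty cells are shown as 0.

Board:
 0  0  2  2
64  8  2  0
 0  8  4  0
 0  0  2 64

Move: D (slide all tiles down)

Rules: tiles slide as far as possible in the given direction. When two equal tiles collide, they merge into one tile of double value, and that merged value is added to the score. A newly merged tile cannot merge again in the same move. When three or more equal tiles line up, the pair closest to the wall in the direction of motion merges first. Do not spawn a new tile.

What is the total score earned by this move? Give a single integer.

Slide down:
col 0: [0, 64, 0, 0] -> [0, 0, 0, 64]  score +0 (running 0)
col 1: [0, 8, 8, 0] -> [0, 0, 0, 16]  score +16 (running 16)
col 2: [2, 2, 4, 2] -> [0, 4, 4, 2]  score +4 (running 20)
col 3: [2, 0, 0, 64] -> [0, 0, 2, 64]  score +0 (running 20)
Board after move:
 0  0  0  0
 0  0  4  0
 0  0  4  2
64 16  2 64

Answer: 20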